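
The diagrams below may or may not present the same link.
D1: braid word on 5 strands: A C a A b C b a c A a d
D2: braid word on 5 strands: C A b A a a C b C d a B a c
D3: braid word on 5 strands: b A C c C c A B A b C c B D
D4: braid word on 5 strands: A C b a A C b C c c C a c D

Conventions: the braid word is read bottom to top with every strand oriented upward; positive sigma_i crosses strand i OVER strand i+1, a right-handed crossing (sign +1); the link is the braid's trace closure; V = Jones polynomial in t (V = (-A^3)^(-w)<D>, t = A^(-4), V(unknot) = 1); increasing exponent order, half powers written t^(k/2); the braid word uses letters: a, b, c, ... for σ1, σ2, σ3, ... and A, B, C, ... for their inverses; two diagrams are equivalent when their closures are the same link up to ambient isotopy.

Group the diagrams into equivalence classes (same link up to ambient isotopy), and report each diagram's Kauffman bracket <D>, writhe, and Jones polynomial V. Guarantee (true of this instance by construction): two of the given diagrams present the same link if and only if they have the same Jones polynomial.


grouping into links: {D1, D4} | {D2} | {D3}
V(D1) = 1 + t + t^2 + t^3  (w +2, c 12, <D> = A^-6 + A^-2 + A^2 + A^6)
D2 (bracket A^-2 + 2A^6 + A^14; 14 crossings at w = +2): V = t^-2 + 2 + t^2
D3 (bracket A^-12 + A^-8 + A^-4 + 1; 14 crossings at w = -4): V = t^-3 + t^-2 + t^-1 + 1
D4 (bracket A^-12 + A^-8 + A^-4 + 1; 14 crossings at w = 0): V = 1 + t + t^2 + t^3
key observation: 3 values of V(t) split the 4 diagrams


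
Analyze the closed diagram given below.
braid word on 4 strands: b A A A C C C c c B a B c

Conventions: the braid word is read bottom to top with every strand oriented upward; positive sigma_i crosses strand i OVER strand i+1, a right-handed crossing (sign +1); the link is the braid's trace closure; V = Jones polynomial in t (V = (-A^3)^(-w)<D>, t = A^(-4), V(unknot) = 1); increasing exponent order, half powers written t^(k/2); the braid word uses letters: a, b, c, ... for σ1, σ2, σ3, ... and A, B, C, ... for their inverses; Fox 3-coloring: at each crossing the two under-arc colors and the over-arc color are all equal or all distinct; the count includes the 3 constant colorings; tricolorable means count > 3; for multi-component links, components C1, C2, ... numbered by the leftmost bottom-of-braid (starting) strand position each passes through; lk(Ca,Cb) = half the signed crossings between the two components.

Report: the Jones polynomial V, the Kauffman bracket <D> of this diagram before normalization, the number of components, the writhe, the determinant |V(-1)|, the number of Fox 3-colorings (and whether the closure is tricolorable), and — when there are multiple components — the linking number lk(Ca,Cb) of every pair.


V(t) = -t^-6 + t^-5 - t^-4 + 2t^-3 - t^-2 + t^-1
bracket: -A^-5 + A^-1 - 2A^3 + A^7 - A^11 + A^15, w = -3
1 component, writhe -3, over 13 crossings
det 7, colorings 3 of 3^13 — not tricolorable
observation: w = -3 (over 13 crossings) is diagram-only; (-A^3)^(3) removes it from V


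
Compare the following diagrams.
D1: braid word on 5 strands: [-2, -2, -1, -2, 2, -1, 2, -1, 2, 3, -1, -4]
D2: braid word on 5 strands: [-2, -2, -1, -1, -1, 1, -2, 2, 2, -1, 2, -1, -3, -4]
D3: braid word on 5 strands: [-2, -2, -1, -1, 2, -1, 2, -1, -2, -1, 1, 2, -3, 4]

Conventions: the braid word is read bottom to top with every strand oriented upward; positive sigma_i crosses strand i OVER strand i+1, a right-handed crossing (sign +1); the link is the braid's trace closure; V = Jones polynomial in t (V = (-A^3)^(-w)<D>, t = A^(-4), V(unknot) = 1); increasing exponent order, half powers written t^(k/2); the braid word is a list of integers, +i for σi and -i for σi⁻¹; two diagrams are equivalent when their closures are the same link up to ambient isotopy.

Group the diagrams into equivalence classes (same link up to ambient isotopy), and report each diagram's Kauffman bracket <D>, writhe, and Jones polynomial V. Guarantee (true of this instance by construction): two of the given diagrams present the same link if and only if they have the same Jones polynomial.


equivalence classes: {D1, D2, D3}
D1 (bracket 2A^-8 - 2A^-4 + 3 - 3A^4 + 2A^8 - 2A^12 + A^16; 12 crossings at w = -4): V = t^-7 - 2t^-6 + 2t^-5 - 3t^-4 + 3t^-3 - 2t^-2 + 2t^-1
V(D2) = t^-7 - 2t^-6 + 2t^-5 - 3t^-4 + 3t^-3 - 2t^-2 + 2t^-1  (w -6, c 14, <D> = 2A^-14 - 2A^-10 + 3A^-6 - 3A^-2 + 2A^2 - 2A^6 + A^10)
V(D3) = t^-7 - 2t^-6 + 2t^-5 - 3t^-4 + 3t^-3 - 2t^-2 + 2t^-1  (w -4, c 14, <D> = 2A^-8 - 2A^-4 + 3 - 3A^4 + 2A^8 - 2A^12 + A^16)
observation: all 3 diagrams share one V(t), hence one class


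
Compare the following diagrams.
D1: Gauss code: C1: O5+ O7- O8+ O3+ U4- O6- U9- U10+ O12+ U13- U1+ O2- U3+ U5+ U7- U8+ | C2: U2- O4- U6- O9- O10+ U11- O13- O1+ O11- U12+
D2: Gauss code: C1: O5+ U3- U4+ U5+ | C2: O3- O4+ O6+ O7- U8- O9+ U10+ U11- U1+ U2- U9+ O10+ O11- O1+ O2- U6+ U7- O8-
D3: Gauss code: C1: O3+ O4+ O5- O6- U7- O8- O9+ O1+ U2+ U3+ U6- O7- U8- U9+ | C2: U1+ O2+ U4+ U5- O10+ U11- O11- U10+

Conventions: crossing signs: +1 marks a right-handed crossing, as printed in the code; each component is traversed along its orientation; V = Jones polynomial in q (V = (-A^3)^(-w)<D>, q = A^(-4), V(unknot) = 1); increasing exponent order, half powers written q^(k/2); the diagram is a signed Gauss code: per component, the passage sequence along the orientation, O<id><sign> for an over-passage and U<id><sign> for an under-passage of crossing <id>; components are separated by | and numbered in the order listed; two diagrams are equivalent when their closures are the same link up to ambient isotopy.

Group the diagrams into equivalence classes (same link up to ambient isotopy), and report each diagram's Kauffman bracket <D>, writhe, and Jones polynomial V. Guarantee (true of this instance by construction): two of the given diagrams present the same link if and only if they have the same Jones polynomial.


classes: {D1} | {D2} | {D3}
V(D1) = -q^(-5/2) - q^(-1/2)  [13 crossings, <D> = A^-1 + A^7, w = -1]
V(D2) = -q^(-1/2) - q^(1/2)  (w +1, c 11, <D> = A + A^5)
D3 (bracket A^-7 + A; 11 crossings at w = +1): V = -q^(1/2) - q^(5/2)
note: 3 values of V(q) split the 3 diagrams


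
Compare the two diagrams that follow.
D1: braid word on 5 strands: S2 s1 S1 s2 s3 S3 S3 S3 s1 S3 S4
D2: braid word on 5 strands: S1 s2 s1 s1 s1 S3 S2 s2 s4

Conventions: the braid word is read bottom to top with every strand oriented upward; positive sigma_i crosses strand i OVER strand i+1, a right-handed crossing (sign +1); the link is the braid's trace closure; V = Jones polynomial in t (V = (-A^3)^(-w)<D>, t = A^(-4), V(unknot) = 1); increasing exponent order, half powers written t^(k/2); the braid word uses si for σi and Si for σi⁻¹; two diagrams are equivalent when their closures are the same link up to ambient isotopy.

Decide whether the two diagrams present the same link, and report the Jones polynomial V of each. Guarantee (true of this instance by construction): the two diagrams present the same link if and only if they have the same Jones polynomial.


same link: no
V(D1) = t^(-9/2) - t^(-5/2) - t^(-3/2) - t^(-1/2)  [11 crossings, <D> = A^-7 + A^-3 + A - A^9, w = -3]
V(D2) = -t^(1/2) - t^(5/2)  [9 crossings, <D> = A^-1 + A^7, w = +3]
insight: 2 classes among 2 diagrams; unequal V(t) rules out equality


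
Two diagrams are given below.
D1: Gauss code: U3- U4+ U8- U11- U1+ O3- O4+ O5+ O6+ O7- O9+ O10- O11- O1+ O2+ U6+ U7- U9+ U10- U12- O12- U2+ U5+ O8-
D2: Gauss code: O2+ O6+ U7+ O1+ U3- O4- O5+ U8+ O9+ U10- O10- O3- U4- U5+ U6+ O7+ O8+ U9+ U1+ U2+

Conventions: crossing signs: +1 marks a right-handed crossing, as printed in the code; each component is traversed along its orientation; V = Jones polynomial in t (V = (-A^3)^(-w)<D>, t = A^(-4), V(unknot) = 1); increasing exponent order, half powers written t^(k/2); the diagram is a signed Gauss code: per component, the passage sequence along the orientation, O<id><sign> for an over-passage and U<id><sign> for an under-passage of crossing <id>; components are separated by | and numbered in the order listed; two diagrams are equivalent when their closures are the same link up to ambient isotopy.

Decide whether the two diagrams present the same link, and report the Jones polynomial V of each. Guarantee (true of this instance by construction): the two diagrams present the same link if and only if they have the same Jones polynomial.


same link: no
V(D1) = 1  [12 crossings, <D> = 1, w = 0]
V(D2) = t - t^2 + 2t^3 - t^4 + t^5 - t^6  (w +4, c 10, <D> = -A^-12 + A^-8 - A^-4 + 2 - A^4 + A^8)
note: 2 values of V(t) split the 2 diagrams


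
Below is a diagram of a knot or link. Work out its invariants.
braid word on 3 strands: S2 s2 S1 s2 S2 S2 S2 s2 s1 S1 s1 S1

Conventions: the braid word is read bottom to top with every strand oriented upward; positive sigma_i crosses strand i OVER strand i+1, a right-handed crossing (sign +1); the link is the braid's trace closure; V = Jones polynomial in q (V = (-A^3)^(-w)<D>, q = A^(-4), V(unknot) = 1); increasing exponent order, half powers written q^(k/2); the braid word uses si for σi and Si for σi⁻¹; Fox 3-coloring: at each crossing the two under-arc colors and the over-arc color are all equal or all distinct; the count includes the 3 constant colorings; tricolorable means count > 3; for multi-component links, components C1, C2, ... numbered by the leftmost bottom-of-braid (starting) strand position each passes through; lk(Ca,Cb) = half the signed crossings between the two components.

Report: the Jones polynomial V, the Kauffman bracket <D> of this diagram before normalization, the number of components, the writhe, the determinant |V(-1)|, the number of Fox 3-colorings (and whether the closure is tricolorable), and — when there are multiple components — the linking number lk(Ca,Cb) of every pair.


V(q) = 1
bracket: A^-6, w = -2
1 component, writhe -2, over 12 crossings
det 1, colorings 3 of 3^12 — not tricolorable
observation: w = -2 (over 12 crossings) is diagram-only; (-A^3)^(2) removes it from V


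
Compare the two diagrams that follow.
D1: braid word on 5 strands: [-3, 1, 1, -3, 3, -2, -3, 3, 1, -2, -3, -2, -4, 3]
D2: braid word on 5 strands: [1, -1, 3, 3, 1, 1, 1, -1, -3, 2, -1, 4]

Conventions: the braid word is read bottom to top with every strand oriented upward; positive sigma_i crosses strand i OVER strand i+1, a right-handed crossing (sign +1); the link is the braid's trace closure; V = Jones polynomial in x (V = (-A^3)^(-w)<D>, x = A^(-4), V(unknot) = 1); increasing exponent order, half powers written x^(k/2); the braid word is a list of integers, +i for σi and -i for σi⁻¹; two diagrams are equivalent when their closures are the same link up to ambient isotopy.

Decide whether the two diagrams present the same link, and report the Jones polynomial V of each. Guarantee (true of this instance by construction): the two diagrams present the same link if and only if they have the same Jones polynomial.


equivalent: no
V(D1) = -x^-3 + 2x^-2 - 2x^-1 + 3 - 2x + 2x^2 - x^3  (w -2, c 14, <D> = -A^-18 + 2A^-14 - 2A^-10 + 3A^-6 - 2A^-2 + 2A^2 - A^6)
D2 (bracket A^12; 12 crossings at w = +4): V = 1
why: 2 classes among 2 diagrams; unequal V(x) rules out equality


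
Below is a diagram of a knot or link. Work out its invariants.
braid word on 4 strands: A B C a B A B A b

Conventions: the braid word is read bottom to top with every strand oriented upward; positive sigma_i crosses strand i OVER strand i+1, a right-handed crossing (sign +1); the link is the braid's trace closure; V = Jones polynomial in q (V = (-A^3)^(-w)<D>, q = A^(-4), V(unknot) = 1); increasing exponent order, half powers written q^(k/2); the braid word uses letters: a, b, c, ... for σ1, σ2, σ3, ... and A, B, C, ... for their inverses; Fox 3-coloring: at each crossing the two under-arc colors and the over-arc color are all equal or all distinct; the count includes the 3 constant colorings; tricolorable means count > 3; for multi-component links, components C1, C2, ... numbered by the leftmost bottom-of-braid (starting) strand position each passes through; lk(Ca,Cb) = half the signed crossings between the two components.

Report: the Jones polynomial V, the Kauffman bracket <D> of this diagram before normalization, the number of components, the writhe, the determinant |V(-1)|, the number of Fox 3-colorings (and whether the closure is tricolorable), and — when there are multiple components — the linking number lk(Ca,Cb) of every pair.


Jones polynomial: V(q) = -q^-6 + q^-5 - q^-4 + 2q^-3 - q^-2 + q^-1
<D> = -A^-11 + A^-7 - 2A^-3 + A - A^5 + A^9; writhe -5
components 1, writhe -5 (9 crossings)
3-colorings: 3 of 3^9, det 7 — not tricolorable
note: det 7 = |V(-1)|; not divisible by 3, so not tricolorable


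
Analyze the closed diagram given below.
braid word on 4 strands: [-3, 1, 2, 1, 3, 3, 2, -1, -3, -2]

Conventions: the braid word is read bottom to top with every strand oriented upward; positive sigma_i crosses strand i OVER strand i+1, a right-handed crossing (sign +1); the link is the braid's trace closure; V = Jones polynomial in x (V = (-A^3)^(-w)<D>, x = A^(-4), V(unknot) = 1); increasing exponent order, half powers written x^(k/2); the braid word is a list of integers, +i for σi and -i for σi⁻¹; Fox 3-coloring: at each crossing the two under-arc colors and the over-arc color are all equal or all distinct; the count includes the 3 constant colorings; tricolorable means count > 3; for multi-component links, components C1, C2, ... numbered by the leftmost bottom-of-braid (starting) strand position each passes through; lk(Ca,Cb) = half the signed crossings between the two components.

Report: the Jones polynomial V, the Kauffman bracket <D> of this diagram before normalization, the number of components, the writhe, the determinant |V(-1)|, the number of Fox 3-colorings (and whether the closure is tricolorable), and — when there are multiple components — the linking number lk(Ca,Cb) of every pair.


Jones polynomial: V(x) = -x^(1/2) + x^(3/2) - x^(5/2) - x^(9/2)
<D> = -A^-12 - A^-4 + 1 - A^4; writhe +2
components 2, writhe +2 (10 crossings)
linking number lk(C1,C2) = +2
3-colorings: 3 of 3^10, det 4 — not tricolorable
note: the 1 component pair carries total linking +2


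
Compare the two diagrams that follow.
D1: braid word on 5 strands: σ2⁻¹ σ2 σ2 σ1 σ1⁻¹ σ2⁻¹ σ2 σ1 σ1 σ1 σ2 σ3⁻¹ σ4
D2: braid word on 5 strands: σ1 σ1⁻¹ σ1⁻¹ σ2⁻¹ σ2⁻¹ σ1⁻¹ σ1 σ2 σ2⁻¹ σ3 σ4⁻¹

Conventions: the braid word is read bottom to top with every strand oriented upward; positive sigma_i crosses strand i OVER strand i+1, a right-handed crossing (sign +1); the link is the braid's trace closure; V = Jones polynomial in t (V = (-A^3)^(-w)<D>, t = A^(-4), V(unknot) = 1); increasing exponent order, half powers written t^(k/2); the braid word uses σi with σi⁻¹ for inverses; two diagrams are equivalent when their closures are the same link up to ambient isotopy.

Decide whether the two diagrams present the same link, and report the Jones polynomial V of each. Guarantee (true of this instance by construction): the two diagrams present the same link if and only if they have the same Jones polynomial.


equivalent: no
D1 (bracket -A^-11 + A^-7 - A^-3 + 2A + A^9; 13 crossings at w = +5): V = -t^(3/2) - 2t^(7/2) + t^(9/2) - t^(11/2) + t^(13/2)
V(D2) = -t^(-5/2) - t^(-1/2)  [11 crossings, <D> = A^-7 + A, w = -3]
observation: 2 classes among 2 diagrams; unequal V(t) rules out equality


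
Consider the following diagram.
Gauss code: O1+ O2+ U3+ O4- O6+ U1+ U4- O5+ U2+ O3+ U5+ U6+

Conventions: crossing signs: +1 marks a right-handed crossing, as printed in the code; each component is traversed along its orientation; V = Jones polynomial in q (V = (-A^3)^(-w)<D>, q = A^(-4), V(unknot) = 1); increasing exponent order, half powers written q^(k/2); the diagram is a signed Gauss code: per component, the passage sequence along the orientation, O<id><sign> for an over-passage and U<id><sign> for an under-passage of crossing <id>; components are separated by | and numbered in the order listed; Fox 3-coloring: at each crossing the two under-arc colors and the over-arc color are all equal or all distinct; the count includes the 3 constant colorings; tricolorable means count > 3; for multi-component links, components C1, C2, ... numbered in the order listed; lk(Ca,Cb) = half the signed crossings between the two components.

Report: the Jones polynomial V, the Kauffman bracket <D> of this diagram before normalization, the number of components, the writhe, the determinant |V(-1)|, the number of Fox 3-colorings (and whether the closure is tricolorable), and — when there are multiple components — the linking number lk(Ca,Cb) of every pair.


V(q) = q - q^2 + 2q^3 - q^4 + q^5 - q^6
bracket: -A^-12 + A^-8 - A^-4 + 2 - A^4 + A^8, w = +4
1 component, writhe +4, over 6 crossings
det 7, colorings 3 of 3^6 — not tricolorable
observation: the span of V is 5, forcing >= 5 crossings in any diagram


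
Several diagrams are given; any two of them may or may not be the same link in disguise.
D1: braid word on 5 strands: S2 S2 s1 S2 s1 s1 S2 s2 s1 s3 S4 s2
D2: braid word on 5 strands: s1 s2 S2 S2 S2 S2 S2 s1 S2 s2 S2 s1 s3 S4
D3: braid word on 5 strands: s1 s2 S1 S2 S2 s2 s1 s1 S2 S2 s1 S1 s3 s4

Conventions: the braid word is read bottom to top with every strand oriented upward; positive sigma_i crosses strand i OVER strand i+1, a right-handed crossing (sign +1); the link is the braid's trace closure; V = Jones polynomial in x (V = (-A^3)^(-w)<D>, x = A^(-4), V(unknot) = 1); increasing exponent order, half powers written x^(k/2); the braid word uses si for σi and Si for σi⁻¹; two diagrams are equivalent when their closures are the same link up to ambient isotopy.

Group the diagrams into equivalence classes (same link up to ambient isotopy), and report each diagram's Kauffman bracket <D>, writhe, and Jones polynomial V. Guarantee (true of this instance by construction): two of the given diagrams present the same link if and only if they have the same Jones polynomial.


classes: {D1} | {D2} | {D3}
V(D1) = x^-1 - 1 + 2x - 2x^2 + 2x^3 - 2x^4 + x^5  [12 crossings, <D> = A^-14 - 2A^-10 + 2A^-6 - 2A^-2 + 2A^2 - A^6 + A^10, w = +2]
D2 (bracket -A^-14 + 2A^-10 - 2A^-6 + 4A^-2 - 4A^2 + 4A^6 - 3A^10 + 2A^14 - A^18; 14 crossings at w = -2): V = -x^-6 + 2x^-5 - 3x^-4 + 4x^-3 - 4x^-2 + 4x^-1 - 2 + 2x - x^2
V(D3) = -x^-3 + x^-2 - x^-1 + 3 - x + x^2 - x^3  (w +2, c 14, <D> = -A^-6 + A^-2 - A^2 + 3A^6 - A^10 + A^14 - A^18)
insight: 3 classes among 3 diagrams; unequal V(x) rules out equality


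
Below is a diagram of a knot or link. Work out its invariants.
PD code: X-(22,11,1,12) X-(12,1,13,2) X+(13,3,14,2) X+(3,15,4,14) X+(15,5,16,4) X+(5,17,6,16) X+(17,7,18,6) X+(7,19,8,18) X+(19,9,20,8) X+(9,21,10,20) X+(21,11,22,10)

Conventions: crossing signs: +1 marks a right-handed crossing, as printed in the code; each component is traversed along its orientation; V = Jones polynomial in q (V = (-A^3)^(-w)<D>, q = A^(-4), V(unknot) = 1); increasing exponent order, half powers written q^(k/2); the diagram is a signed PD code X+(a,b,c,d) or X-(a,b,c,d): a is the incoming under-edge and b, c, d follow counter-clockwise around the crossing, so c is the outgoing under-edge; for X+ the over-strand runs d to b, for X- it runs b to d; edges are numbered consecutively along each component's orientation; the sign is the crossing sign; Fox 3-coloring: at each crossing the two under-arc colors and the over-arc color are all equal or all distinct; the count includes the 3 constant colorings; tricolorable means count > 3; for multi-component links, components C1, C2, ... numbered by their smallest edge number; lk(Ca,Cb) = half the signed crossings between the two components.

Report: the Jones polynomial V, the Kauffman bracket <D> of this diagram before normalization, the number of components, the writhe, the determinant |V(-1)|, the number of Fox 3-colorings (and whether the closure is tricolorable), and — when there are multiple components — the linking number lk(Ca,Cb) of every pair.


Jones polynomial: V(q) = q^3 + q^5 - q^6 + q^7 - q^8 + q^9 - q^10
<D> = A^-19 - A^-15 + A^-11 - A^-7 + A^-3 - A - A^9; writhe +7
components 1, writhe +7 (11 crossings)
3-colorings: 3 of 3^11, det 7 — not tricolorable
note: the span of V is 7, forcing >= 7 crossings in any diagram


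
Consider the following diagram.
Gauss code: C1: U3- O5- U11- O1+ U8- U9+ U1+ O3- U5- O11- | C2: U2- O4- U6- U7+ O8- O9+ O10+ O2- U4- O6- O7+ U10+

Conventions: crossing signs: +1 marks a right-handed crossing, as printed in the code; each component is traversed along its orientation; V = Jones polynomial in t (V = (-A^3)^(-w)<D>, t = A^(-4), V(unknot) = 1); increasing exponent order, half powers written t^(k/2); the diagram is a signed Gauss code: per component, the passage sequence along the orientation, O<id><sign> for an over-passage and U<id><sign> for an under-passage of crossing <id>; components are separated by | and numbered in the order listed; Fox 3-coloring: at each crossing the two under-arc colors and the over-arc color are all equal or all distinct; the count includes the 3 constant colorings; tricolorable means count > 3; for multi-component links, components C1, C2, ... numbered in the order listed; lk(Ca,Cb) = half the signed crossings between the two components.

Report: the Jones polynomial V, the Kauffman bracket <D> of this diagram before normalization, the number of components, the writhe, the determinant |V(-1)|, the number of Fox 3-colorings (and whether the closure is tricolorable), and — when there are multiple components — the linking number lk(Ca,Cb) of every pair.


V = t^(-9/2) - t^(-5/2) - t^(-3/2) - t^(-1/2)
<D> = A^-7 + A^-3 + A - A^9 (w = -3)
2 components over 11 crossings, w = -3
lk(C1,C2): 0
27 Fox colorings among 3^11, |V(-1)| = 0: tricolorable
why: the span of V is 4, within the link bound 11 + 2 - 1


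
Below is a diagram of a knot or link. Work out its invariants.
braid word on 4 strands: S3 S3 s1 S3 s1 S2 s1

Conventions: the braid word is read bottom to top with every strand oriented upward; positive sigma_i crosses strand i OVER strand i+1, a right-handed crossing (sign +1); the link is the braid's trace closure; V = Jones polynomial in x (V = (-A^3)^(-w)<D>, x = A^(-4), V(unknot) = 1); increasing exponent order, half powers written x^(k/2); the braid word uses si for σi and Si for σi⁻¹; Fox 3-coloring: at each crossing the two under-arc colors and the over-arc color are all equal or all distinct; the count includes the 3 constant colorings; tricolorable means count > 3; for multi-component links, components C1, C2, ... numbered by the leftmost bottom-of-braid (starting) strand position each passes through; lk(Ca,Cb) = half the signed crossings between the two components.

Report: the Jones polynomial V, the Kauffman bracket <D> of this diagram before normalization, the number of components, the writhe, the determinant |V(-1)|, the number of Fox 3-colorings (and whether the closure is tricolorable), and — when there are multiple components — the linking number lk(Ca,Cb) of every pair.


V = -x^-3 + x^-2 - x^-1 + 3 - x + x^2 - x^3
<D> = A^-15 - A^-11 + A^-7 - 3A^-3 + A - A^5 + A^9 (w = -1)
1 component over 7 crossings, w = -1
27 Fox colorings among 3^7, |V(-1)| = 9: tricolorable
why: V is palindromic (span 6, det 9): x -> 1/x fixes it; necessary, not sufficient, for amphichirality


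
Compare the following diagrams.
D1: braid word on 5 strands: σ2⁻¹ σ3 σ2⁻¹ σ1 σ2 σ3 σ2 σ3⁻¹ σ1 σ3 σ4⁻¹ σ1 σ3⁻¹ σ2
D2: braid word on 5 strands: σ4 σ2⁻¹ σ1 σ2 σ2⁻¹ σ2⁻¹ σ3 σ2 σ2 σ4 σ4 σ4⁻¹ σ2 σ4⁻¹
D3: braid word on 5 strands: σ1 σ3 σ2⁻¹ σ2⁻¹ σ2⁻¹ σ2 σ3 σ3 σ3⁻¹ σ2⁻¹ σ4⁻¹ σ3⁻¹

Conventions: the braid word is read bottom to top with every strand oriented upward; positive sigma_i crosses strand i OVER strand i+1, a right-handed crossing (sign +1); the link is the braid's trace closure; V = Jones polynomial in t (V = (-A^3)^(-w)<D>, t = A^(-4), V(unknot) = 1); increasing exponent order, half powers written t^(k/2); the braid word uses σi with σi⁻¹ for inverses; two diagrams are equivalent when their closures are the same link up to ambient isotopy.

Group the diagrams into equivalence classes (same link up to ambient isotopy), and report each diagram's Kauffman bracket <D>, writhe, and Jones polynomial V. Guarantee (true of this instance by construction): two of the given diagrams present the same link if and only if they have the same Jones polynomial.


grouping into links: {D1} | {D2} | {D3}
V(D1) = t - t^2 + 2t^3 - t^4 + t^5 - t^6  (w +4, c 14, <D> = -A^-12 + A^-8 - A^-4 + 2 - A^4 + A^8)
V(D2) = 1  [14 crossings, <D> = A^12, w = +4]
V(D3) = -t^-4 + t^-3 + t^-1  [12 crossings, <D> = A^-2 + A^6 - A^10, w = -2]
why: 3 values of V(t) split the 3 diagrams


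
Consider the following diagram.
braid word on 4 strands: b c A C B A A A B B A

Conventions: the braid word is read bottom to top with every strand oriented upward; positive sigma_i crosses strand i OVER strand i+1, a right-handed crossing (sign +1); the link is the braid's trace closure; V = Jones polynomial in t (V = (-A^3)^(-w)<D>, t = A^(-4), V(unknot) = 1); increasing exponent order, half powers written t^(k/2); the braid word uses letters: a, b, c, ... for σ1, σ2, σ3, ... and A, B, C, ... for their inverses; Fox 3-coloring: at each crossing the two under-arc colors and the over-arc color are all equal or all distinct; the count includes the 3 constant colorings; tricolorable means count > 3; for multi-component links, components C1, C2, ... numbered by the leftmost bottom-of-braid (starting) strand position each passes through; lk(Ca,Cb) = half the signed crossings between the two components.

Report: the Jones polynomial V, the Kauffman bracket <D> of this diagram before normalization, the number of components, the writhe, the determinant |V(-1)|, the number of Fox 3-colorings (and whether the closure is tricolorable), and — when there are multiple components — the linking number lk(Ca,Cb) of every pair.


V = -t^-8 + t^-6 + t^-5 + t^-4 + t^-3 + t^-2
<D> = -A^-13 - A^-9 - A^-5 - A^-1 - A^3 + A^11 (w = -7)
3 components over 11 crossings, w = -7
lk(C1,C2): -2
lk(C1,C3) = 0
linking number lk(C2,C3) = 0
9 Fox colorings among 3^11, |V(-1)| = 0: tricolorable
why: summing lk over 3 pairs gives -2


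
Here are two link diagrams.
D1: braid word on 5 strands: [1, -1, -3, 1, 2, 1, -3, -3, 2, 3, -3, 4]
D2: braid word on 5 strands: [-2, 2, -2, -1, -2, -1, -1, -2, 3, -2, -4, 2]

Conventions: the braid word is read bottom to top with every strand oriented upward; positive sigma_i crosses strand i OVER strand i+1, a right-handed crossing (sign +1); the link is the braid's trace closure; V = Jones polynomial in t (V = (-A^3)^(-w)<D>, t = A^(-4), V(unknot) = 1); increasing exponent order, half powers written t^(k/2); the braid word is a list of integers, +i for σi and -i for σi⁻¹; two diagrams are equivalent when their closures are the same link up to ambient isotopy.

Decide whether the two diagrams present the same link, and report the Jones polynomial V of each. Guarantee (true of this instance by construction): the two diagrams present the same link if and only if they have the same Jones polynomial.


equivalent: no
D1 (bracket -A^-6 + 2A^-2 - 2A^2 + 3A^6 - 2A^10 + 2A^14 - A^18; 12 crossings at w = +2): V = -t^-3 + 2t^-2 - 2t^-1 + 3 - 2t + 2t^2 - t^3
V(D2) = -t^-7 + t^-6 - t^-5 + t^-4 + t^-2  (w -6, c 12, <D> = A^-10 + A^-2 - A^2 + A^6 - A^10)
key observation: comparing 2 Jones polynomials yields 2 groups


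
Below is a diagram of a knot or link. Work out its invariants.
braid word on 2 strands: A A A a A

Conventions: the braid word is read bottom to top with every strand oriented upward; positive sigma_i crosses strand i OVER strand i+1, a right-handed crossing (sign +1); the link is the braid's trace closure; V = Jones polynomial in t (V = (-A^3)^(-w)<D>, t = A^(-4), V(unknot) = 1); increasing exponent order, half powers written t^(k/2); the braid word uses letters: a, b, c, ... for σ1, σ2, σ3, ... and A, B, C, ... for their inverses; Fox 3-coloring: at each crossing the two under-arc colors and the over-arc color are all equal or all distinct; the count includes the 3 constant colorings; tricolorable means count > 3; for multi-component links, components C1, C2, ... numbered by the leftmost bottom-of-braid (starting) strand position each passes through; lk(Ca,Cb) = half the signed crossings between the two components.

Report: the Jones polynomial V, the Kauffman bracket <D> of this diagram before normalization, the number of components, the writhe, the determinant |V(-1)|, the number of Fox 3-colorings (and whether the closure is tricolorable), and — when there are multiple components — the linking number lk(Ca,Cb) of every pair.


V(t) = -t^-4 + t^-3 + t^-1
bracket: -A^-5 - A^3 + A^7, w = -3
1 component, writhe -3, over 5 crossings
det 3, colorings 9 of 3^5 — tricolorable
observation: inverse pairs cancel, leaving σ1⁻¹ σ1⁻¹ σ1⁻¹


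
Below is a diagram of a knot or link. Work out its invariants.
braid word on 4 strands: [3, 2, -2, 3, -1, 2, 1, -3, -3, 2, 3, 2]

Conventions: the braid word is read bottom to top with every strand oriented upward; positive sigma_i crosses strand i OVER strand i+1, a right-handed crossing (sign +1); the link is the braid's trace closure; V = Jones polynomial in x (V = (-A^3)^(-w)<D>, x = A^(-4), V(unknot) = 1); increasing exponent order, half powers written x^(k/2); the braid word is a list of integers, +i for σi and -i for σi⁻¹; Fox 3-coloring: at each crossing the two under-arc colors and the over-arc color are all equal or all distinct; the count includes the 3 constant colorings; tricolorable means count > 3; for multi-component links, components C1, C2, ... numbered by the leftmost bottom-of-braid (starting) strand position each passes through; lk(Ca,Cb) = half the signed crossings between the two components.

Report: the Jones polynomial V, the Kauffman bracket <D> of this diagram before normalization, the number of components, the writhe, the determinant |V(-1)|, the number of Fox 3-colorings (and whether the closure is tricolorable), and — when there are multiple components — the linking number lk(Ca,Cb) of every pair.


V = -x^(1/2) - x^(5/2)
<D> = -A^2 - A^10 (w = +4)
2 components over 12 crossings, w = +4
lk(C1,C2): +1
3 Fox colorings among 3^12, |V(-1)| = 2: not tricolorable
why: det 2 = |V(-1)|; not divisible by 3, so not tricolorable


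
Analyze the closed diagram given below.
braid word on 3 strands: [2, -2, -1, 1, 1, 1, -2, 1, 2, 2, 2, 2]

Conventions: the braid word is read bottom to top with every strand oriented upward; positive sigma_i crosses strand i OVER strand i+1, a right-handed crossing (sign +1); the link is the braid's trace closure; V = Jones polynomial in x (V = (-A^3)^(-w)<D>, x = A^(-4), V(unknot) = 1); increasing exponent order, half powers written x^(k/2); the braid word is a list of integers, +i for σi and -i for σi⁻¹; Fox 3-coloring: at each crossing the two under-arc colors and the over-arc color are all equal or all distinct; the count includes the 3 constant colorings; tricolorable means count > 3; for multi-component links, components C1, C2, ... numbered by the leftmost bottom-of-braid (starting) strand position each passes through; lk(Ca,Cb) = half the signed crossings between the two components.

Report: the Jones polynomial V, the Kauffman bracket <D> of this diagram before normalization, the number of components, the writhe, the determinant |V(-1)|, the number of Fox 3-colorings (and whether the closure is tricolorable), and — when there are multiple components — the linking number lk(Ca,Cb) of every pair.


Jones polynomial: V(x) = x^2 - x^3 + 3x^4 - 3x^5 + 3x^6 - 3x^7 + 2x^8 - x^9
<D> = -A^-18 + 2A^-14 - 3A^-10 + 3A^-6 - 3A^-2 + 3A^2 - A^6 + A^10; writhe +6
components 1, writhe +6 (12 crossings)
3-colorings: 3 of 3^12, det 17 — not tricolorable
note: free reduction leaves σ1 σ1 σ2⁻¹ σ1 σ2 σ2 σ2 σ2 of the original 12 letters


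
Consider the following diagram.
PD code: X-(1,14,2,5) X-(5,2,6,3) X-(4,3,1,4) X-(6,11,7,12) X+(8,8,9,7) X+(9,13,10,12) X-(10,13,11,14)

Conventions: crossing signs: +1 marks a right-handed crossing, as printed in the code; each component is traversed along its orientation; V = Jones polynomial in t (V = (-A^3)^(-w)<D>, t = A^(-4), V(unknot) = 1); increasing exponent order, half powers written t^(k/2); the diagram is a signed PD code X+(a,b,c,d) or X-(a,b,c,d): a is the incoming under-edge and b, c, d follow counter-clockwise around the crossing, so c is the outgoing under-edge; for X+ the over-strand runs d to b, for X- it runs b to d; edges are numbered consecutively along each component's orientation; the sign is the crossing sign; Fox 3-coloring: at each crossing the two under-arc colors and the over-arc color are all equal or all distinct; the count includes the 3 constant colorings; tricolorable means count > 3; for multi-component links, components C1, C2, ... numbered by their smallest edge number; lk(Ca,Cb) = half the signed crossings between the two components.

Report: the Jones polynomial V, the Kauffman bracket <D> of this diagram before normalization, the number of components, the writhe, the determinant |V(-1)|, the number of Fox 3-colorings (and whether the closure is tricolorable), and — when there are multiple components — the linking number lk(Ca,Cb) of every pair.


V = -t^(-5/2) - t^(-1/2)
<D> = A^-7 + A (w = -3)
2 components over 7 crossings, w = -3
lk(C1,C2): -1
3 Fox colorings among 3^7, |V(-1)| = 2: not tricolorable
why: det 2 = |V(-1)|; not divisible by 3, so not tricolorable


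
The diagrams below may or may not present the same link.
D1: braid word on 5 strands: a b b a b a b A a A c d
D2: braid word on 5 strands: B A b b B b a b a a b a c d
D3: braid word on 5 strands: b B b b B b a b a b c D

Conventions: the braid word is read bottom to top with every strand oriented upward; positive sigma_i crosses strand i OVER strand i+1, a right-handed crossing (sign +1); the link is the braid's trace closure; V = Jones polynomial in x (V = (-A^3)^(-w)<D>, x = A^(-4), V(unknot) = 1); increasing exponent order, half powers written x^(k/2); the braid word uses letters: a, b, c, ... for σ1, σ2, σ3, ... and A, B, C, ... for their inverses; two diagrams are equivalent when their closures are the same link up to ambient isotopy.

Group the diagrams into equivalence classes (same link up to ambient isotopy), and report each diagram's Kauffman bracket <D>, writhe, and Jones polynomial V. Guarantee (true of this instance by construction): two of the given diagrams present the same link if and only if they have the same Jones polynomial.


classes: {D1, D2, D3}
V(D1) = x^2 + x^4 - x^5 + x^6 - x^7  [12 crossings, <D> = -A^-4 + 1 - A^4 + A^8 + A^16, w = +8]
D2 (bracket -A^-4 + 1 - A^4 + A^8 + A^16; 14 crossings at w = +8): V = x^2 + x^4 - x^5 + x^6 - x^7
V(D3) = x^2 + x^4 - x^5 + x^6 - x^7  (w +6, c 12, <D> = -A^-10 + A^-6 - A^-2 + A^2 + A^10)
insight: one V(x) for all 3 diagrams — one class (guaranteed)


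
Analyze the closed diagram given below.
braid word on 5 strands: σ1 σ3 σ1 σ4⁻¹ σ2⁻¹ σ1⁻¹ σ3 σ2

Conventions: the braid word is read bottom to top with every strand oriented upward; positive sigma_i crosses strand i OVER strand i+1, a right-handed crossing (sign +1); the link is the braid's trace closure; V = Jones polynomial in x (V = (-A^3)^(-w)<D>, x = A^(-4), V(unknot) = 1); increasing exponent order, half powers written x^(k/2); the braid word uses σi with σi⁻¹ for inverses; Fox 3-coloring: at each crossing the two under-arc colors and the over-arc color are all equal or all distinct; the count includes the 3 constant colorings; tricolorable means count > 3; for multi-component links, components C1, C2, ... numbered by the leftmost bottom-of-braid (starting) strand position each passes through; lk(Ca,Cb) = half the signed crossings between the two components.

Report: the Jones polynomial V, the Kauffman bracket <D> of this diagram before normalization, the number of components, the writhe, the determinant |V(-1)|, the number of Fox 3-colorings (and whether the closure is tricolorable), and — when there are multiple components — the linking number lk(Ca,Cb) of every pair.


V = x + x^3 - x^4
<D> = -A^-10 + A^-6 + A^2 (w = +2)
1 component over 8 crossings, w = +2
9 Fox colorings among 3^8, |V(-1)| = 3: tricolorable
why: w = +2 (over 8 crossings) is diagram-only; (-A^3)^(-2) removes it from V


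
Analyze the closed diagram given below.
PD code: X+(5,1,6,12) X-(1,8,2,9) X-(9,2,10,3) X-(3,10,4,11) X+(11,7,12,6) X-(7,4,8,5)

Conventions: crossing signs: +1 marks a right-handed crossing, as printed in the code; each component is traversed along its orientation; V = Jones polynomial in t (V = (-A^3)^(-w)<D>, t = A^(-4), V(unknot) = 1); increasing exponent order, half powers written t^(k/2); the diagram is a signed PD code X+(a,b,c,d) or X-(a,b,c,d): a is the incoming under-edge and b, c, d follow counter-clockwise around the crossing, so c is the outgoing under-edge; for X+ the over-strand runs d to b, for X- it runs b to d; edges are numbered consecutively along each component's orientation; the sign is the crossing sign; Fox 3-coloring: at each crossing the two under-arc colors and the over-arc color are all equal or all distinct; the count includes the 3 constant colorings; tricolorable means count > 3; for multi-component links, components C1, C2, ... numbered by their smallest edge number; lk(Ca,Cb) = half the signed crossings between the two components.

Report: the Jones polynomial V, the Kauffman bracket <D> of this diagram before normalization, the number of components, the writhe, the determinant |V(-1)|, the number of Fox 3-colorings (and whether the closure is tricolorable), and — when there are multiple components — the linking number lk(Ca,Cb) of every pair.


V = t^-5 - 2t^-4 + 2t^-3 - 2t^-2 + 2t^-1 - 1 + t
<D> = A^-10 - A^-6 + 2A^-2 - 2A^2 + 2A^6 - 2A^10 + A^14 (w = -2)
1 component over 6 crossings, w = -2
3 Fox colorings among 3^6, |V(-1)| = 11: not tricolorable
why: |V(-1)| = 11: so not tricolorable, since 3 does not divide 11


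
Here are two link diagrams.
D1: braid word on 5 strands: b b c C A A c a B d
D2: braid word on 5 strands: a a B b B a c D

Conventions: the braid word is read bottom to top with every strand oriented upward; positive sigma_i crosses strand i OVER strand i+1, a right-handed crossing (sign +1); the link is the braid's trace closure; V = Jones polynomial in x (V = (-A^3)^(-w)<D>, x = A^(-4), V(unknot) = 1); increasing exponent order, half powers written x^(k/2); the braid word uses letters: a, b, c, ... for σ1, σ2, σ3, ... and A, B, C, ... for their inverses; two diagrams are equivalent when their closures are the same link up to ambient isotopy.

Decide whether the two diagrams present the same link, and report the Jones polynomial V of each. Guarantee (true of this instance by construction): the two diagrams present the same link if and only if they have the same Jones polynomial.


equivalent: no
V(D1) = 1  (w +2, c 10, <D> = A^6)
V(D2) = x + x^3 - x^4  [8 crossings, <D> = -A^-10 + A^-6 + A^2, w = +2]
key observation: comparing 2 Jones polynomials yields 2 groups


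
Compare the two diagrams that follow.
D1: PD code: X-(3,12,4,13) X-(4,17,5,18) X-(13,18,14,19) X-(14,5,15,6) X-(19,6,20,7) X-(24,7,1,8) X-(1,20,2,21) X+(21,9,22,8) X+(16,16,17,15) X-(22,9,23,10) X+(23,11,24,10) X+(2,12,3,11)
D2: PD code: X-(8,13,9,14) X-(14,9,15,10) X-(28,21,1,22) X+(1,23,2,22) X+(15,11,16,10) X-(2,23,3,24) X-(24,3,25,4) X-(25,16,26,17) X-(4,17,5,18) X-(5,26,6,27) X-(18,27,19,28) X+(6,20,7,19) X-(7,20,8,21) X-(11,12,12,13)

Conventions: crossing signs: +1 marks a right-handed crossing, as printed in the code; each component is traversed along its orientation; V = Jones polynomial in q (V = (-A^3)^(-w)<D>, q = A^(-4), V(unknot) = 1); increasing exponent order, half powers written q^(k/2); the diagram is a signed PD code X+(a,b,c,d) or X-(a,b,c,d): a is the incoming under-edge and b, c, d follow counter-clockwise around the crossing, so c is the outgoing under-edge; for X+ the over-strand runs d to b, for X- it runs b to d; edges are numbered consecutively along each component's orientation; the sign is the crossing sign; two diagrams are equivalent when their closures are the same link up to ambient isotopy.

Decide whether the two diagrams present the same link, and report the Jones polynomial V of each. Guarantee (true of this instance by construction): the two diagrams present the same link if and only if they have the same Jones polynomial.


equivalent: no
D1 (bracket A^-8 + 1 - A^4; 12 crossings at w = -4): V = -q^-4 + q^-3 + q^-1
D2 (bracket A^-16 + A^-8 - A^-4 + 1 - A^4; 14 crossings at w = -8): V = -q^-7 + q^-6 - q^-5 + q^-4 + q^-2
key observation: comparing 2 Jones polynomials yields 2 groups
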